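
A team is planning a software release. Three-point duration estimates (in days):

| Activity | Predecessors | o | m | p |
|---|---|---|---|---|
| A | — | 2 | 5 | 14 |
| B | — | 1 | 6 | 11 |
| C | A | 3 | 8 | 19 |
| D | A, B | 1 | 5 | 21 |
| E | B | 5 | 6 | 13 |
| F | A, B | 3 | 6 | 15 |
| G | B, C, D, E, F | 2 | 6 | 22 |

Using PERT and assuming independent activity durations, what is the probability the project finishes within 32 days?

0.972

te_A = (2 + 4·5 + 14)/6 = 36/6 = 6; σ²_A = ((14−2)/6)² = 4.000
te_B = (1 + 4·6 + 11)/6 = 36/6 = 6; σ²_B = ((11−1)/6)² = 2.778
te_C = (3 + 4·8 + 19)/6 = 54/6 = 9; σ²_C = ((19−3)/6)² = 7.111
te_D = (1 + 4·5 + 21)/6 = 42/6 = 7; σ²_D = ((21−1)/6)² = 11.111
te_E = (5 + 4·6 + 13)/6 = 42/6 = 7; σ²_E = ((13−5)/6)² = 1.778
te_F = (3 + 4·6 + 15)/6 = 42/6 = 7; σ²_F = ((15−3)/6)² = 4.000
te_G = (2 + 4·6 + 22)/6 = 48/6 = 8; σ²_G = ((22−2)/6)² = 11.111

Forward pass:
ES_A = 0; EF_A = 6
ES_B = 0; EF_B = 6
ES_C = 6; EF_C = 6+9 = 15
ES_D = max(EF_A=6, EF_B=6) = 6; EF_D = 6+7 = 13
ES_E = 6; EF_E = 6+7 = 13
ES_F = max(EF_A=6, EF_B=6) = 6; EF_F = 6+7 = 13
ES_G = max(EF_B=6, EF_C=15, EF_D=13, EF_E=13, EF_F=13) = 15; EF_G = 15+8 = 23
Expected project duration μ = 23 days. Critical path: A → C → G.

Variance along critical path = 4.000 + 7.111 + 11.111 = 22.222; σ = √22.222 = 4.714 days.
Z = (32 − 23) / 4.714 = 1.909
P(T ≤ 32) = Φ(1.909) ≈ 0.972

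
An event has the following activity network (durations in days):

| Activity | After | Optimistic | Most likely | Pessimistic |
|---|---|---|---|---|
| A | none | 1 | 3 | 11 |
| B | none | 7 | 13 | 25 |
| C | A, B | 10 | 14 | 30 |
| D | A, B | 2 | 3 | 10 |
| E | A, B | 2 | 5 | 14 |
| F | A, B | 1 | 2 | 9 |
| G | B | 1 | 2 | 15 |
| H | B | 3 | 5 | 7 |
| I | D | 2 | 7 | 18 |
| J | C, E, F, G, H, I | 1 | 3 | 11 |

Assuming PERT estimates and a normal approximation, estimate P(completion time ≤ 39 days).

0.852

te_A = (1 + 4·3 + 11)/6 = 24/6 = 4; σ²_A = ((11−1)/6)² = 2.778
te_B = (7 + 4·13 + 25)/6 = 84/6 = 14; σ²_B = ((25−7)/6)² = 9.000
te_C = (10 + 4·14 + 30)/6 = 96/6 = 16; σ²_C = ((30−10)/6)² = 11.111
te_D = (2 + 4·3 + 10)/6 = 24/6 = 4; σ²_D = ((10−2)/6)² = 1.778
te_E = (2 + 4·5 + 14)/6 = 36/6 = 6; σ²_E = ((14−2)/6)² = 4.000
te_F = (1 + 4·2 + 9)/6 = 18/6 = 3; σ²_F = ((9−1)/6)² = 1.778
te_G = (1 + 4·2 + 15)/6 = 24/6 = 4; σ²_G = ((15−1)/6)² = 5.444
te_H = (3 + 4·5 + 7)/6 = 30/6 = 5; σ²_H = ((7−3)/6)² = 0.444
te_I = (2 + 4·7 + 18)/6 = 48/6 = 8; σ²_I = ((18−2)/6)² = 7.111
te_J = (1 + 4·3 + 11)/6 = 24/6 = 4; σ²_J = ((11−1)/6)² = 2.778

Forward pass:
ES_A = 0; EF_A = 4
ES_B = 0; EF_B = 14
ES_C = max(EF_A=4, EF_B=14) = 14; EF_C = 14+16 = 30
ES_D = max(EF_A=4, EF_B=14) = 14; EF_D = 14+4 = 18
ES_E = max(EF_A=4, EF_B=14) = 14; EF_E = 14+6 = 20
ES_F = max(EF_A=4, EF_B=14) = 14; EF_F = 14+3 = 17
ES_G = 14; EF_G = 14+4 = 18
ES_H = 14; EF_H = 14+5 = 19
ES_I = 18; EF_I = 18+8 = 26
ES_J = max(EF_C=30, EF_E=20, EF_F=17, EF_G=18, EF_H=19, EF_I=26) = 30; EF_J = 30+4 = 34
Expected project duration μ = 34 days. Critical path: B → C → J.

Variance along critical path = 9.000 + 11.111 + 2.778 = 22.889; σ = √22.889 = 4.784 days.
Z = (39 − 34) / 4.784 = 1.045
P(T ≤ 39) = Φ(1.045) ≈ 0.852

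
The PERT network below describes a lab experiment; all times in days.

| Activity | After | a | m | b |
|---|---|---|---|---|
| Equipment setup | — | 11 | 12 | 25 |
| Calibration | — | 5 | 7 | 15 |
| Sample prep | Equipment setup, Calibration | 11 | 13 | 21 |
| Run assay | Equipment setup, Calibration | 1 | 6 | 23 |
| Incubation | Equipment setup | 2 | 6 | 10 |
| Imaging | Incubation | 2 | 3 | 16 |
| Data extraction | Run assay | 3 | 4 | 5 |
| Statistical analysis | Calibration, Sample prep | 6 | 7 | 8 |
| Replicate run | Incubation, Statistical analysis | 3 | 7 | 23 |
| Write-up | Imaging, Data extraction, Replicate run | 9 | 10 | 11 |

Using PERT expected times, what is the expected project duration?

te_Equipment setup = (11 + 4·12 + 25)/6 = 84/6 = 14
te_Calibration = (5 + 4·7 + 15)/6 = 48/6 = 8
te_Sample prep = (11 + 4·13 + 21)/6 = 84/6 = 14
te_Run assay = (1 + 4·6 + 23)/6 = 48/6 = 8
te_Incubation = (2 + 4·6 + 10)/6 = 36/6 = 6
te_Imaging = (2 + 4·3 + 16)/6 = 30/6 = 5
te_Data extraction = (3 + 4·4 + 5)/6 = 24/6 = 4
te_Statistical analysis = (6 + 4·7 + 8)/6 = 42/6 = 7
te_Replicate run = (3 + 4·7 + 23)/6 = 54/6 = 9
te_Write-up = (9 + 4·10 + 11)/6 = 60/6 = 10

Forward pass:
ES_Equipment setup = 0; EF_Equipment setup = 14
ES_Calibration = 0; EF_Calibration = 8
ES_Sample prep = max(EF_Equipment setup=14, EF_Calibration=8) = 14; EF_Sample prep = 14+14 = 28
ES_Run assay = max(EF_Equipment setup=14, EF_Calibration=8) = 14; EF_Run assay = 14+8 = 22
ES_Incubation = 14; EF_Incubation = 14+6 = 20
ES_Imaging = 20; EF_Imaging = 20+5 = 25
ES_Data extraction = 22; EF_Data extraction = 22+4 = 26
ES_Statistical analysis = max(EF_Calibration=8, EF_Sample prep=28) = 28; EF_Statistical analysis = 28+7 = 35
ES_Replicate run = max(EF_Incubation=20, EF_Statistical analysis=35) = 35; EF_Replicate run = 35+9 = 44
ES_Write-up = max(EF_Imaging=25, EF_Data extraction=26, EF_Replicate run=44) = 44; EF_Write-up = 44+10 = 54
Expected project duration μ = 54 days. Critical path: Equipment setup → Sample prep → Statistical analysis → Replicate run → Write-up.

54 days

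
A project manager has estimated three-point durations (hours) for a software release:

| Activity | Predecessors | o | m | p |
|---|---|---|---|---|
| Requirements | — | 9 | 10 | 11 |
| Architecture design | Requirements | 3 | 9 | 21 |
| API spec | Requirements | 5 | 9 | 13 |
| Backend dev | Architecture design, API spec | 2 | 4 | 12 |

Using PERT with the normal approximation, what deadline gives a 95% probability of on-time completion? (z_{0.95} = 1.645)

30.7 hours

te_Requirements = (9 + 4·10 + 11)/6 = 60/6 = 10; σ²_Requirements = ((11−9)/6)² = 0.111
te_Architecture design = (3 + 4·9 + 21)/6 = 60/6 = 10; σ²_Architecture design = ((21−3)/6)² = 9.000
te_API spec = (5 + 4·9 + 13)/6 = 54/6 = 9; σ²_API spec = ((13−5)/6)² = 1.778
te_Backend dev = (2 + 4·4 + 12)/6 = 30/6 = 5; σ²_Backend dev = ((12−2)/6)² = 2.778

Forward pass:
ES_Requirements = 0; EF_Requirements = 10
ES_Architecture design = 10; EF_Architecture design = 10+10 = 20
ES_API spec = 10; EF_API spec = 10+9 = 19
ES_Backend dev = max(EF_Architecture design=20, EF_API spec=19) = 20; EF_Backend dev = 20+5 = 25
Expected project duration μ = 25 hours. Critical path: Requirements → Architecture design → Backend dev.

Variance along critical path = 0.111 + 9.000 + 2.778 = 11.889; σ = 3.448 hours.
D = μ + z·σ = 25 + 1.645·3.448 = 30.7 hours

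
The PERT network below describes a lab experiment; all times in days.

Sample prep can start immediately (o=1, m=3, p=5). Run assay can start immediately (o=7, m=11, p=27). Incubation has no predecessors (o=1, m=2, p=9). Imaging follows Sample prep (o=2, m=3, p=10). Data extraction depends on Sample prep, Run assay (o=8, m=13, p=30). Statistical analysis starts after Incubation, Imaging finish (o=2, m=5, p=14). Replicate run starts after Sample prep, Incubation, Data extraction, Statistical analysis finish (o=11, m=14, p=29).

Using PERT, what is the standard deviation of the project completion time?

te_Sample prep = (1 + 4·3 + 5)/6 = 18/6 = 3; σ²_Sample prep = ((5−1)/6)² = 0.444
te_Run assay = (7 + 4·11 + 27)/6 = 78/6 = 13; σ²_Run assay = ((27−7)/6)² = 11.111
te_Incubation = (1 + 4·2 + 9)/6 = 18/6 = 3; σ²_Incubation = ((9−1)/6)² = 1.778
te_Imaging = (2 + 4·3 + 10)/6 = 24/6 = 4; σ²_Imaging = ((10−2)/6)² = 1.778
te_Data extraction = (8 + 4·13 + 30)/6 = 90/6 = 15; σ²_Data extraction = ((30−8)/6)² = 13.444
te_Statistical analysis = (2 + 4·5 + 14)/6 = 36/6 = 6; σ²_Statistical analysis = ((14−2)/6)² = 4.000
te_Replicate run = (11 + 4·14 + 29)/6 = 96/6 = 16; σ²_Replicate run = ((29−11)/6)² = 9.000

Forward pass:
ES_Sample prep = 0; EF_Sample prep = 3
ES_Run assay = 0; EF_Run assay = 13
ES_Incubation = 0; EF_Incubation = 3
ES_Imaging = 3; EF_Imaging = 3+4 = 7
ES_Data extraction = max(EF_Sample prep=3, EF_Run assay=13) = 13; EF_Data extraction = 13+15 = 28
ES_Statistical analysis = max(EF_Incubation=3, EF_Imaging=7) = 7; EF_Statistical analysis = 7+6 = 13
ES_Replicate run = max(EF_Sample prep=3, EF_Incubation=3, EF_Data extraction=28, EF_Statistical analysis=13) = 28; EF_Replicate run = 28+16 = 44
Expected project duration μ = 44 days. Critical path: Run assay → Data extraction → Replicate run.

Variance along critical path = 11.111 + 13.444 + 9.000 = 33.556
σ = √33.556 = 5.793 days

5.79 days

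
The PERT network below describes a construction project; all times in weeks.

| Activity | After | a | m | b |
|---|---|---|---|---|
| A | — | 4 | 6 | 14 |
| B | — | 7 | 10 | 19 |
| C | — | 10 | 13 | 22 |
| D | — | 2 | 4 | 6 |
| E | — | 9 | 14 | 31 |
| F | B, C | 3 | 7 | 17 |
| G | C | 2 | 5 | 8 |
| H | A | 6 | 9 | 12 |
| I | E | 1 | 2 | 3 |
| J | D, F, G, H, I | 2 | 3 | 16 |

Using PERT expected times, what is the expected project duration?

27 weeks

te_A = (4 + 4·6 + 14)/6 = 42/6 = 7
te_B = (7 + 4·10 + 19)/6 = 66/6 = 11
te_C = (10 + 4·13 + 22)/6 = 84/6 = 14
te_D = (2 + 4·4 + 6)/6 = 24/6 = 4
te_E = (9 + 4·14 + 31)/6 = 96/6 = 16
te_F = (3 + 4·7 + 17)/6 = 48/6 = 8
te_G = (2 + 4·5 + 8)/6 = 30/6 = 5
te_H = (6 + 4·9 + 12)/6 = 54/6 = 9
te_I = (1 + 4·2 + 3)/6 = 12/6 = 2
te_J = (2 + 4·3 + 16)/6 = 30/6 = 5

Forward pass:
ES_A = 0; EF_A = 7
ES_B = 0; EF_B = 11
ES_C = 0; EF_C = 14
ES_D = 0; EF_D = 4
ES_E = 0; EF_E = 16
ES_F = max(EF_B=11, EF_C=14) = 14; EF_F = 14+8 = 22
ES_G = 14; EF_G = 14+5 = 19
ES_H = 7; EF_H = 7+9 = 16
ES_I = 16; EF_I = 16+2 = 18
ES_J = max(EF_D=4, EF_F=22, EF_G=19, EF_H=16, EF_I=18) = 22; EF_J = 22+5 = 27
Expected project duration μ = 27 weeks. Critical path: C → F → J.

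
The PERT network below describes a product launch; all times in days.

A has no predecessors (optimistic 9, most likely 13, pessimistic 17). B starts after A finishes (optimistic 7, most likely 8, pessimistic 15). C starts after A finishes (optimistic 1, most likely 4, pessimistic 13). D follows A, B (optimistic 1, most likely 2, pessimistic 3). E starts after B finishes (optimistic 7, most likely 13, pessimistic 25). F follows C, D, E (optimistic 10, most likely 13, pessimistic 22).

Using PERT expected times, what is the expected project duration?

50 days

te_A = (9 + 4·13 + 17)/6 = 78/6 = 13
te_B = (7 + 4·8 + 15)/6 = 54/6 = 9
te_C = (1 + 4·4 + 13)/6 = 30/6 = 5
te_D = (1 + 4·2 + 3)/6 = 12/6 = 2
te_E = (7 + 4·13 + 25)/6 = 84/6 = 14
te_F = (10 + 4·13 + 22)/6 = 84/6 = 14

Forward pass:
ES_A = 0; EF_A = 13
ES_B = 13; EF_B = 13+9 = 22
ES_C = 13; EF_C = 13+5 = 18
ES_D = max(EF_A=13, EF_B=22) = 22; EF_D = 22+2 = 24
ES_E = 22; EF_E = 22+14 = 36
ES_F = max(EF_C=18, EF_D=24, EF_E=36) = 36; EF_F = 36+14 = 50
Expected project duration μ = 50 days. Critical path: A → B → E → F.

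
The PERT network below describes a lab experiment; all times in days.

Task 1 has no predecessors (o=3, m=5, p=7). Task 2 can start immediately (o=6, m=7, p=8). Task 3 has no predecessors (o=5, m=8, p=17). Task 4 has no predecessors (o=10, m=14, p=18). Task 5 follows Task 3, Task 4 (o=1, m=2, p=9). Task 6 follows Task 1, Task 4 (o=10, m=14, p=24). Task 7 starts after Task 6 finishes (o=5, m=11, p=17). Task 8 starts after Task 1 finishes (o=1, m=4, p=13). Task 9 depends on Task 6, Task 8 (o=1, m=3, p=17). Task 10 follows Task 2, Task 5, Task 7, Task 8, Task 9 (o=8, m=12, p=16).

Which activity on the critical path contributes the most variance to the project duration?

Task 6

te_Task 1 = (3 + 4·5 + 7)/6 = 30/6 = 5; σ²_Task 1 = ((7−3)/6)² = 0.444
te_Task 2 = (6 + 4·7 + 8)/6 = 42/6 = 7; σ²_Task 2 = ((8−6)/6)² = 0.111
te_Task 3 = (5 + 4·8 + 17)/6 = 54/6 = 9; σ²_Task 3 = ((17−5)/6)² = 4.000
te_Task 4 = (10 + 4·14 + 18)/6 = 84/6 = 14; σ²_Task 4 = ((18−10)/6)² = 1.778
te_Task 5 = (1 + 4·2 + 9)/6 = 18/6 = 3; σ²_Task 5 = ((9−1)/6)² = 1.778
te_Task 6 = (10 + 4·14 + 24)/6 = 90/6 = 15; σ²_Task 6 = ((24−10)/6)² = 5.444
te_Task 7 = (5 + 4·11 + 17)/6 = 66/6 = 11; σ²_Task 7 = ((17−5)/6)² = 4.000
te_Task 8 = (1 + 4·4 + 13)/6 = 30/6 = 5; σ²_Task 8 = ((13−1)/6)² = 4.000
te_Task 9 = (1 + 4·3 + 17)/6 = 30/6 = 5; σ²_Task 9 = ((17−1)/6)² = 7.111
te_Task 10 = (8 + 4·12 + 16)/6 = 72/6 = 12; σ²_Task 10 = ((16−8)/6)² = 1.778

Forward pass:
ES_Task 1 = 0; EF_Task 1 = 5
ES_Task 2 = 0; EF_Task 2 = 7
ES_Task 3 = 0; EF_Task 3 = 9
ES_Task 4 = 0; EF_Task 4 = 14
ES_Task 5 = max(EF_Task 3=9, EF_Task 4=14) = 14; EF_Task 5 = 14+3 = 17
ES_Task 6 = max(EF_Task 1=5, EF_Task 4=14) = 14; EF_Task 6 = 14+15 = 29
ES_Task 7 = 29; EF_Task 7 = 29+11 = 40
ES_Task 8 = 5; EF_Task 8 = 5+5 = 10
ES_Task 9 = max(EF_Task 6=29, EF_Task 8=10) = 29; EF_Task 9 = 29+5 = 34
ES_Task 10 = max(EF_Task 2=7, EF_Task 5=17, EF_Task 7=40, EF_Task 8=10, EF_Task 9=34) = 40; EF_Task 10 = 40+12 = 52
Expected project duration μ = 52 days. Critical path: Task 4 → Task 6 → Task 7 → Task 10.

Variances on critical path: σ²_Task 4=1.778, σ²_Task 6=5.444, σ²_Task 7=4.000, σ²_Task 10=1.778.
Largest is σ²_Task 6 = 5.444.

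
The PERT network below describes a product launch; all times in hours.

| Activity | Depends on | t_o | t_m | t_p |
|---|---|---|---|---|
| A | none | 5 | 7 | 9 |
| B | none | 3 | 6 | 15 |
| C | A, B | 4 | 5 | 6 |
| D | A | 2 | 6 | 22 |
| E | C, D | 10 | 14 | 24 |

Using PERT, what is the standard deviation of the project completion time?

te_A = (5 + 4·7 + 9)/6 = 42/6 = 7; σ²_A = ((9−5)/6)² = 0.444
te_B = (3 + 4·6 + 15)/6 = 42/6 = 7; σ²_B = ((15−3)/6)² = 4.000
te_C = (4 + 4·5 + 6)/6 = 30/6 = 5; σ²_C = ((6−4)/6)² = 0.111
te_D = (2 + 4·6 + 22)/6 = 48/6 = 8; σ²_D = ((22−2)/6)² = 11.111
te_E = (10 + 4·14 + 24)/6 = 90/6 = 15; σ²_E = ((24−10)/6)² = 5.444

Forward pass:
ES_A = 0; EF_A = 7
ES_B = 0; EF_B = 7
ES_C = max(EF_A=7, EF_B=7) = 7; EF_C = 7+5 = 12
ES_D = 7; EF_D = 7+8 = 15
ES_E = max(EF_C=12, EF_D=15) = 15; EF_E = 15+15 = 30
Expected project duration μ = 30 hours. Critical path: A → D → E.

Variance along critical path = 0.444 + 11.111 + 5.444 = 17.000
σ = √17.000 = 4.123 hours

4.12 hours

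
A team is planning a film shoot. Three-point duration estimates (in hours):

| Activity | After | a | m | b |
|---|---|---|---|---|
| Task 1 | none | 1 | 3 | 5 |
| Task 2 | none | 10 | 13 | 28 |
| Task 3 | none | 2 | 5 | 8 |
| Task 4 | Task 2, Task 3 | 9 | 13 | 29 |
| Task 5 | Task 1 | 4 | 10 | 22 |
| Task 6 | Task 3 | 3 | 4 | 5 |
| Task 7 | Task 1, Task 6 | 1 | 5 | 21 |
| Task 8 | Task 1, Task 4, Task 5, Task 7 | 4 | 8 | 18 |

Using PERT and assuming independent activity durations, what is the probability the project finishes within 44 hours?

0.839

te_Task 1 = (1 + 4·3 + 5)/6 = 18/6 = 3; σ²_Task 1 = ((5−1)/6)² = 0.444
te_Task 2 = (10 + 4·13 + 28)/6 = 90/6 = 15; σ²_Task 2 = ((28−10)/6)² = 9.000
te_Task 3 = (2 + 4·5 + 8)/6 = 30/6 = 5; σ²_Task 3 = ((8−2)/6)² = 1.000
te_Task 4 = (9 + 4·13 + 29)/6 = 90/6 = 15; σ²_Task 4 = ((29−9)/6)² = 11.111
te_Task 5 = (4 + 4·10 + 22)/6 = 66/6 = 11; σ²_Task 5 = ((22−4)/6)² = 9.000
te_Task 6 = (3 + 4·4 + 5)/6 = 24/6 = 4; σ²_Task 6 = ((5−3)/6)² = 0.111
te_Task 7 = (1 + 4·5 + 21)/6 = 42/6 = 7; σ²_Task 7 = ((21−1)/6)² = 11.111
te_Task 8 = (4 + 4·8 + 18)/6 = 54/6 = 9; σ²_Task 8 = ((18−4)/6)² = 5.444

Forward pass:
ES_Task 1 = 0; EF_Task 1 = 3
ES_Task 2 = 0; EF_Task 2 = 15
ES_Task 3 = 0; EF_Task 3 = 5
ES_Task 4 = max(EF_Task 2=15, EF_Task 3=5) = 15; EF_Task 4 = 15+15 = 30
ES_Task 5 = 3; EF_Task 5 = 3+11 = 14
ES_Task 6 = 5; EF_Task 6 = 5+4 = 9
ES_Task 7 = max(EF_Task 1=3, EF_Task 6=9) = 9; EF_Task 7 = 9+7 = 16
ES_Task 8 = max(EF_Task 1=3, EF_Task 4=30, EF_Task 5=14, EF_Task 7=16) = 30; EF_Task 8 = 30+9 = 39
Expected project duration μ = 39 hours. Critical path: Task 2 → Task 4 → Task 8.

Variance along critical path = 9.000 + 11.111 + 5.444 = 25.556; σ = √25.556 = 5.055 hours.
Z = (44 − 39) / 5.055 = 0.989
P(T ≤ 44) = Φ(0.989) ≈ 0.839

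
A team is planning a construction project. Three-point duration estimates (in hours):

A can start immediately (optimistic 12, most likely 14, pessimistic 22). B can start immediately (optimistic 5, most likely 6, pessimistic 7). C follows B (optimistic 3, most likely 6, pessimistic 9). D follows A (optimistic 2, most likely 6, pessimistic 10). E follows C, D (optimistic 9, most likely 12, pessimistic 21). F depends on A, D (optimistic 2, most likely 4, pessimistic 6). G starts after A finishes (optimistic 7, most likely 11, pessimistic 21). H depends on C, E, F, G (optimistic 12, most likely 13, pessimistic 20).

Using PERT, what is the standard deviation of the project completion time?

3.21 hours

te_A = (12 + 4·14 + 22)/6 = 90/6 = 15; σ²_A = ((22−12)/6)² = 2.778
te_B = (5 + 4·6 + 7)/6 = 36/6 = 6; σ²_B = ((7−5)/6)² = 0.111
te_C = (3 + 4·6 + 9)/6 = 36/6 = 6; σ²_C = ((9−3)/6)² = 1.000
te_D = (2 + 4·6 + 10)/6 = 36/6 = 6; σ²_D = ((10−2)/6)² = 1.778
te_E = (9 + 4·12 + 21)/6 = 78/6 = 13; σ²_E = ((21−9)/6)² = 4.000
te_F = (2 + 4·4 + 6)/6 = 24/6 = 4; σ²_F = ((6−2)/6)² = 0.444
te_G = (7 + 4·11 + 21)/6 = 72/6 = 12; σ²_G = ((21−7)/6)² = 5.444
te_H = (12 + 4·13 + 20)/6 = 84/6 = 14; σ²_H = ((20−12)/6)² = 1.778

Forward pass:
ES_A = 0; EF_A = 15
ES_B = 0; EF_B = 6
ES_C = 6; EF_C = 6+6 = 12
ES_D = 15; EF_D = 15+6 = 21
ES_E = max(EF_C=12, EF_D=21) = 21; EF_E = 21+13 = 34
ES_F = max(EF_A=15, EF_D=21) = 21; EF_F = 21+4 = 25
ES_G = 15; EF_G = 15+12 = 27
ES_H = max(EF_C=12, EF_E=34, EF_F=25, EF_G=27) = 34; EF_H = 34+14 = 48
Expected project duration μ = 48 hours. Critical path: A → D → E → H.

Variance along critical path = 2.778 + 1.778 + 4.000 + 1.778 = 10.333
σ = √10.333 = 3.215 hours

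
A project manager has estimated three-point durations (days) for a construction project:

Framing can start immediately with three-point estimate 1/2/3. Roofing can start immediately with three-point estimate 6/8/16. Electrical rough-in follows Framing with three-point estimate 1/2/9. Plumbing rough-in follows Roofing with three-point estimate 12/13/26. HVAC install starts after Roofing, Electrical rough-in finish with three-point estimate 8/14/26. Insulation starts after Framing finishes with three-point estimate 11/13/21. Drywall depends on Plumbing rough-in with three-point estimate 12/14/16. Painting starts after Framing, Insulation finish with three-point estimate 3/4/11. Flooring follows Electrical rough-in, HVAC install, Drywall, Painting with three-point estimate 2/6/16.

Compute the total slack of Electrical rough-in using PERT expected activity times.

te_Framing = (1 + 4·2 + 3)/6 = 12/6 = 2
te_Roofing = (6 + 4·8 + 16)/6 = 54/6 = 9
te_Electrical rough-in = (1 + 4·2 + 9)/6 = 18/6 = 3
te_Plumbing rough-in = (12 + 4·13 + 26)/6 = 90/6 = 15
te_HVAC install = (8 + 4·14 + 26)/6 = 90/6 = 15
te_Insulation = (11 + 4·13 + 21)/6 = 84/6 = 14
te_Drywall = (12 + 4·14 + 16)/6 = 84/6 = 14
te_Painting = (3 + 4·4 + 11)/6 = 30/6 = 5
te_Flooring = (2 + 4·6 + 16)/6 = 42/6 = 7

Forward pass:
ES_Framing = 0; EF_Framing = 2
ES_Roofing = 0; EF_Roofing = 9
ES_Electrical rough-in = 2; EF_Electrical rough-in = 2+3 = 5
ES_Plumbing rough-in = 9; EF_Plumbing rough-in = 9+15 = 24
ES_HVAC install = max(EF_Roofing=9, EF_Electrical rough-in=5) = 9; EF_HVAC install = 9+15 = 24
ES_Insulation = 2; EF_Insulation = 2+14 = 16
ES_Drywall = 24; EF_Drywall = 24+14 = 38
ES_Painting = max(EF_Framing=2, EF_Insulation=16) = 16; EF_Painting = 16+5 = 21
ES_Flooring = max(EF_Electrical rough-in=5, EF_HVAC install=24, EF_Drywall=38, EF_Painting=21) = 38; EF_Flooring = 38+7 = 45
Expected project duration μ = 45 days. Critical path: Roofing → Plumbing rough-in → Drywall → Flooring.

Backward pass:
LF_Flooring = 45; LS_Flooring = 45−7 = 38
LF_Painting = LS_Flooring = 38; LS_Painting = 38−5 = 33
LF_Drywall = LS_Flooring = 38; LS_Drywall = 38−14 = 24
LF_Insulation = LS_Painting = 33; LS_Insulation = 33−14 = 19
LF_HVAC install = LS_Flooring = 38; LS_HVAC install = 38−15 = 23
LF_Plumbing rough-in = LS_Drywall = 24; LS_Plumbing rough-in = 24−15 = 9
LF_Electrical rough-in = min(LS_HVAC install=23, LS_Flooring=38) = 23; LS_Electrical rough-in = 23−3 = 20
LF_Roofing = min(LS_Plumbing rough-in=9, LS_HVAC install=23) = 9; LS_Roofing = 9−9 = 0
LF_Framing = min(LS_Electrical rough-in=20, LS_Insulation=19, LS_Painting=33) = 19; LS_Framing = 19−2 = 17
Slack_Electrical rough-in = LS_Electrical rough-in − ES_Electrical rough-in = 20 − 2 = 18

18 days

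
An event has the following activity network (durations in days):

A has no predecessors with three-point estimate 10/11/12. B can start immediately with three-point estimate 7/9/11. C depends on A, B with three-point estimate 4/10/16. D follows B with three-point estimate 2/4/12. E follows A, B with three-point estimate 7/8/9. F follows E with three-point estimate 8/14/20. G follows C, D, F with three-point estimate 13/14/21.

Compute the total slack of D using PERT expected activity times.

19 days

te_A = (10 + 4·11 + 12)/6 = 66/6 = 11
te_B = (7 + 4·9 + 11)/6 = 54/6 = 9
te_C = (4 + 4·10 + 16)/6 = 60/6 = 10
te_D = (2 + 4·4 + 12)/6 = 30/6 = 5
te_E = (7 + 4·8 + 9)/6 = 48/6 = 8
te_F = (8 + 4·14 + 20)/6 = 84/6 = 14
te_G = (13 + 4·14 + 21)/6 = 90/6 = 15

Forward pass:
ES_A = 0; EF_A = 11
ES_B = 0; EF_B = 9
ES_C = max(EF_A=11, EF_B=9) = 11; EF_C = 11+10 = 21
ES_D = 9; EF_D = 9+5 = 14
ES_E = max(EF_A=11, EF_B=9) = 11; EF_E = 11+8 = 19
ES_F = 19; EF_F = 19+14 = 33
ES_G = max(EF_C=21, EF_D=14, EF_F=33) = 33; EF_G = 33+15 = 48
Expected project duration μ = 48 days. Critical path: A → E → F → G.

Backward pass:
LF_G = 48; LS_G = 48−15 = 33
LF_F = LS_G = 33; LS_F = 33−14 = 19
LF_E = LS_F = 19; LS_E = 19−8 = 11
LF_D = LS_G = 33; LS_D = 33−5 = 28
LF_C = LS_G = 33; LS_C = 33−10 = 23
LF_B = min(LS_C=23, LS_D=28, LS_E=11) = 11; LS_B = 11−9 = 2
LF_A = min(LS_C=23, LS_E=11) = 11; LS_A = 11−11 = 0
Slack_D = LS_D − ES_D = 28 − 9 = 19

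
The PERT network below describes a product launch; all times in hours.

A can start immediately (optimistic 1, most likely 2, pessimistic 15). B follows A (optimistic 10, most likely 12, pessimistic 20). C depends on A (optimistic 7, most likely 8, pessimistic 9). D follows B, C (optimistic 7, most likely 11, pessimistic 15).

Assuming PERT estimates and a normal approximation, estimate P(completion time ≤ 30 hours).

te_A = (1 + 4·2 + 15)/6 = 24/6 = 4; σ²_A = ((15−1)/6)² = 5.444
te_B = (10 + 4·12 + 20)/6 = 78/6 = 13; σ²_B = ((20−10)/6)² = 2.778
te_C = (7 + 4·8 + 9)/6 = 48/6 = 8; σ²_C = ((9−7)/6)² = 0.111
te_D = (7 + 4·11 + 15)/6 = 66/6 = 11; σ²_D = ((15−7)/6)² = 1.778

Forward pass:
ES_A = 0; EF_A = 4
ES_B = 4; EF_B = 4+13 = 17
ES_C = 4; EF_C = 4+8 = 12
ES_D = max(EF_B=17, EF_C=12) = 17; EF_D = 17+11 = 28
Expected project duration μ = 28 hours. Critical path: A → B → D.

Variance along critical path = 5.444 + 2.778 + 1.778 = 10.000; σ = √10.000 = 3.162 hours.
Z = (30 − 28) / 3.162 = 0.632
P(T ≤ 30) = Φ(0.632) ≈ 0.736

0.736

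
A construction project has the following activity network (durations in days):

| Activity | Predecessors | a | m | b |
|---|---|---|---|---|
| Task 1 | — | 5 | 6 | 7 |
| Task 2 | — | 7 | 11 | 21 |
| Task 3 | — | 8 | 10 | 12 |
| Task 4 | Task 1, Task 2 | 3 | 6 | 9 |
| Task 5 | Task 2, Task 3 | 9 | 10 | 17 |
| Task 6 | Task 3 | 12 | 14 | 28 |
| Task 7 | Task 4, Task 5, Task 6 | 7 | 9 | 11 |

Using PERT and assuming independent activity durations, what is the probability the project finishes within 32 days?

0.144

te_Task 1 = (5 + 4·6 + 7)/6 = 36/6 = 6; σ²_Task 1 = ((7−5)/6)² = 0.111
te_Task 2 = (7 + 4·11 + 21)/6 = 72/6 = 12; σ²_Task 2 = ((21−7)/6)² = 5.444
te_Task 3 = (8 + 4·10 + 12)/6 = 60/6 = 10; σ²_Task 3 = ((12−8)/6)² = 0.444
te_Task 4 = (3 + 4·6 + 9)/6 = 36/6 = 6; σ²_Task 4 = ((9−3)/6)² = 1.000
te_Task 5 = (9 + 4·10 + 17)/6 = 66/6 = 11; σ²_Task 5 = ((17−9)/6)² = 1.778
te_Task 6 = (12 + 4·14 + 28)/6 = 96/6 = 16; σ²_Task 6 = ((28−12)/6)² = 7.111
te_Task 7 = (7 + 4·9 + 11)/6 = 54/6 = 9; σ²_Task 7 = ((11−7)/6)² = 0.444

Forward pass:
ES_Task 1 = 0; EF_Task 1 = 6
ES_Task 2 = 0; EF_Task 2 = 12
ES_Task 3 = 0; EF_Task 3 = 10
ES_Task 4 = max(EF_Task 1=6, EF_Task 2=12) = 12; EF_Task 4 = 12+6 = 18
ES_Task 5 = max(EF_Task 2=12, EF_Task 3=10) = 12; EF_Task 5 = 12+11 = 23
ES_Task 6 = 10; EF_Task 6 = 10+16 = 26
ES_Task 7 = max(EF_Task 4=18, EF_Task 5=23, EF_Task 6=26) = 26; EF_Task 7 = 26+9 = 35
Expected project duration μ = 35 days. Critical path: Task 3 → Task 6 → Task 7.

Variance along critical path = 0.444 + 7.111 + 0.444 = 8.000; σ = √8.000 = 2.828 days.
Z = (32 − 35) / 2.828 = -1.061
P(T ≤ 32) = Φ(-1.061) ≈ 0.144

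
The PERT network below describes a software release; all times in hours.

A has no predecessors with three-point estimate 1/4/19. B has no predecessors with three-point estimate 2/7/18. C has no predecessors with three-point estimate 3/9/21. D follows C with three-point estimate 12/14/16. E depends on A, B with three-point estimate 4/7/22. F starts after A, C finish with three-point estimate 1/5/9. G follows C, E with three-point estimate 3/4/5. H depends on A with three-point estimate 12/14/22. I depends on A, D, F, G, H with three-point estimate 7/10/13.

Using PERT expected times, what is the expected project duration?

te_A = (1 + 4·4 + 19)/6 = 36/6 = 6
te_B = (2 + 4·7 + 18)/6 = 48/6 = 8
te_C = (3 + 4·9 + 21)/6 = 60/6 = 10
te_D = (12 + 4·14 + 16)/6 = 84/6 = 14
te_E = (4 + 4·7 + 22)/6 = 54/6 = 9
te_F = (1 + 4·5 + 9)/6 = 30/6 = 5
te_G = (3 + 4·4 + 5)/6 = 24/6 = 4
te_H = (12 + 4·14 + 22)/6 = 90/6 = 15
te_I = (7 + 4·10 + 13)/6 = 60/6 = 10

Forward pass:
ES_A = 0; EF_A = 6
ES_B = 0; EF_B = 8
ES_C = 0; EF_C = 10
ES_D = 10; EF_D = 10+14 = 24
ES_E = max(EF_A=6, EF_B=8) = 8; EF_E = 8+9 = 17
ES_F = max(EF_A=6, EF_C=10) = 10; EF_F = 10+5 = 15
ES_G = max(EF_C=10, EF_E=17) = 17; EF_G = 17+4 = 21
ES_H = 6; EF_H = 6+15 = 21
ES_I = max(EF_A=6, EF_D=24, EF_F=15, EF_G=21, EF_H=21) = 24; EF_I = 24+10 = 34
Expected project duration μ = 34 hours. Critical path: C → D → I.

34 hours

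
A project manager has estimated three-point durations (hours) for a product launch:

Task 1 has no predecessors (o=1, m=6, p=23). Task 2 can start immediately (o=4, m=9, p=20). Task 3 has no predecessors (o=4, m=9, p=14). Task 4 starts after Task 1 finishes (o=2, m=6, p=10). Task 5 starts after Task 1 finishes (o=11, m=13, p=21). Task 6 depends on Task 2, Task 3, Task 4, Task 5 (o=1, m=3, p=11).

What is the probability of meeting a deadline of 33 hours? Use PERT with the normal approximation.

te_Task 1 = (1 + 4·6 + 23)/6 = 48/6 = 8; σ²_Task 1 = ((23−1)/6)² = 13.444
te_Task 2 = (4 + 4·9 + 20)/6 = 60/6 = 10; σ²_Task 2 = ((20−4)/6)² = 7.111
te_Task 3 = (4 + 4·9 + 14)/6 = 54/6 = 9; σ²_Task 3 = ((14−4)/6)² = 2.778
te_Task 4 = (2 + 4·6 + 10)/6 = 36/6 = 6; σ²_Task 4 = ((10−2)/6)² = 1.778
te_Task 5 = (11 + 4·13 + 21)/6 = 84/6 = 14; σ²_Task 5 = ((21−11)/6)² = 2.778
te_Task 6 = (1 + 4·3 + 11)/6 = 24/6 = 4; σ²_Task 6 = ((11−1)/6)² = 2.778

Forward pass:
ES_Task 1 = 0; EF_Task 1 = 8
ES_Task 2 = 0; EF_Task 2 = 10
ES_Task 3 = 0; EF_Task 3 = 9
ES_Task 4 = 8; EF_Task 4 = 8+6 = 14
ES_Task 5 = 8; EF_Task 5 = 8+14 = 22
ES_Task 6 = max(EF_Task 2=10, EF_Task 3=9, EF_Task 4=14, EF_Task 5=22) = 22; EF_Task 6 = 22+4 = 26
Expected project duration μ = 26 hours. Critical path: Task 1 → Task 5 → Task 6.

Variance along critical path = 13.444 + 2.778 + 2.778 = 19.000; σ = √19.000 = 4.359 hours.
Z = (33 − 26) / 4.359 = 1.606
P(T ≤ 33) = Φ(1.606) ≈ 0.946

0.946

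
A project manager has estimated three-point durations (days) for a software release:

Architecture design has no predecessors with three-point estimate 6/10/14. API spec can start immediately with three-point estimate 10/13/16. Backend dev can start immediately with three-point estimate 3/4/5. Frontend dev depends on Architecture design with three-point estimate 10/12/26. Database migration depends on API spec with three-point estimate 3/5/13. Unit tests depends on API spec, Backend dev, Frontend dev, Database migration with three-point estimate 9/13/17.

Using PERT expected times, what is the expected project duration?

te_Architecture design = (6 + 4·10 + 14)/6 = 60/6 = 10
te_API spec = (10 + 4·13 + 16)/6 = 78/6 = 13
te_Backend dev = (3 + 4·4 + 5)/6 = 24/6 = 4
te_Frontend dev = (10 + 4·12 + 26)/6 = 84/6 = 14
te_Database migration = (3 + 4·5 + 13)/6 = 36/6 = 6
te_Unit tests = (9 + 4·13 + 17)/6 = 78/6 = 13

Forward pass:
ES_Architecture design = 0; EF_Architecture design = 10
ES_API spec = 0; EF_API spec = 13
ES_Backend dev = 0; EF_Backend dev = 4
ES_Frontend dev = 10; EF_Frontend dev = 10+14 = 24
ES_Database migration = 13; EF_Database migration = 13+6 = 19
ES_Unit tests = max(EF_API spec=13, EF_Backend dev=4, EF_Frontend dev=24, EF_Database migration=19) = 24; EF_Unit tests = 24+13 = 37
Expected project duration μ = 37 days. Critical path: Architecture design → Frontend dev → Unit tests.

37 days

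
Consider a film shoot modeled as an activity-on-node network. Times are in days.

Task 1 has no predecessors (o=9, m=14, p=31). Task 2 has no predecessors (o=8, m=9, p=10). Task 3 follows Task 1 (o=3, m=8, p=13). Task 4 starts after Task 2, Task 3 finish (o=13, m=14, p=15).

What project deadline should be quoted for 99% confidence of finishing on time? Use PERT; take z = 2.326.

te_Task 1 = (9 + 4·14 + 31)/6 = 96/6 = 16; σ²_Task 1 = ((31−9)/6)² = 13.444
te_Task 2 = (8 + 4·9 + 10)/6 = 54/6 = 9; σ²_Task 2 = ((10−8)/6)² = 0.111
te_Task 3 = (3 + 4·8 + 13)/6 = 48/6 = 8; σ²_Task 3 = ((13−3)/6)² = 2.778
te_Task 4 = (13 + 4·14 + 15)/6 = 84/6 = 14; σ²_Task 4 = ((15−13)/6)² = 0.111

Forward pass:
ES_Task 1 = 0; EF_Task 1 = 16
ES_Task 2 = 0; EF_Task 2 = 9
ES_Task 3 = 16; EF_Task 3 = 16+8 = 24
ES_Task 4 = max(EF_Task 2=9, EF_Task 3=24) = 24; EF_Task 4 = 24+14 = 38
Expected project duration μ = 38 days. Critical path: Task 1 → Task 3 → Task 4.

Variance along critical path = 13.444 + 2.778 + 0.111 = 16.333; σ = 4.041 days.
D = μ + z·σ = 38 + 2.326·4.041 = 47.4 days

47.4 days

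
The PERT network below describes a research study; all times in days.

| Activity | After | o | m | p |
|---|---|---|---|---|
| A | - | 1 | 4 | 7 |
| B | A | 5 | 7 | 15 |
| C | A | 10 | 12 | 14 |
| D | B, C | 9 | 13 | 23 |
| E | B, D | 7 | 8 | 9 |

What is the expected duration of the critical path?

38 days

te_A = (1 + 4·4 + 7)/6 = 24/6 = 4
te_B = (5 + 4·7 + 15)/6 = 48/6 = 8
te_C = (10 + 4·12 + 14)/6 = 72/6 = 12
te_D = (9 + 4·13 + 23)/6 = 84/6 = 14
te_E = (7 + 4·8 + 9)/6 = 48/6 = 8

Forward pass:
ES_A = 0; EF_A = 4
ES_B = 4; EF_B = 4+8 = 12
ES_C = 4; EF_C = 4+12 = 16
ES_D = max(EF_B=12, EF_C=16) = 16; EF_D = 16+14 = 30
ES_E = max(EF_B=12, EF_D=30) = 30; EF_E = 30+8 = 38
Expected project duration μ = 38 days. Critical path: A → C → D → E.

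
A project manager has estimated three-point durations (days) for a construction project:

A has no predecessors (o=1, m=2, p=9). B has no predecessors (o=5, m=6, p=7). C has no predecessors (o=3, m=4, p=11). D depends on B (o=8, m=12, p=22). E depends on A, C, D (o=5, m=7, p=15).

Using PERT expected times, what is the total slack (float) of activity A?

16 days

te_A = (1 + 4·2 + 9)/6 = 18/6 = 3
te_B = (5 + 4·6 + 7)/6 = 36/6 = 6
te_C = (3 + 4·4 + 11)/6 = 30/6 = 5
te_D = (8 + 4·12 + 22)/6 = 78/6 = 13
te_E = (5 + 4·7 + 15)/6 = 48/6 = 8

Forward pass:
ES_A = 0; EF_A = 3
ES_B = 0; EF_B = 6
ES_C = 0; EF_C = 5
ES_D = 6; EF_D = 6+13 = 19
ES_E = max(EF_A=3, EF_C=5, EF_D=19) = 19; EF_E = 19+8 = 27
Expected project duration μ = 27 days. Critical path: B → D → E.

Backward pass:
LF_E = 27; LS_E = 27−8 = 19
LF_D = LS_E = 19; LS_D = 19−13 = 6
LF_C = LS_E = 19; LS_C = 19−5 = 14
LF_B = LS_D = 6; LS_B = 6−6 = 0
LF_A = LS_E = 19; LS_A = 19−3 = 16
Slack_A = LS_A − ES_A = 16 − 0 = 16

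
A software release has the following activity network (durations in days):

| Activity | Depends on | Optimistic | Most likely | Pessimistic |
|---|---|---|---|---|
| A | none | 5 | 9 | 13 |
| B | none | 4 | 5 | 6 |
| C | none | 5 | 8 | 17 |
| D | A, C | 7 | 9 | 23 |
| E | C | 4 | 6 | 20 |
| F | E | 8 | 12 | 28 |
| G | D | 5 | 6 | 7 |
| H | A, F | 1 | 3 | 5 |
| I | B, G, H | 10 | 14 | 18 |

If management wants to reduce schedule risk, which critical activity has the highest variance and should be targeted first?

F

te_A = (5 + 4·9 + 13)/6 = 54/6 = 9; σ²_A = ((13−5)/6)² = 1.778
te_B = (4 + 4·5 + 6)/6 = 30/6 = 5; σ²_B = ((6−4)/6)² = 0.111
te_C = (5 + 4·8 + 17)/6 = 54/6 = 9; σ²_C = ((17−5)/6)² = 4.000
te_D = (7 + 4·9 + 23)/6 = 66/6 = 11; σ²_D = ((23−7)/6)² = 7.111
te_E = (4 + 4·6 + 20)/6 = 48/6 = 8; σ²_E = ((20−4)/6)² = 7.111
te_F = (8 + 4·12 + 28)/6 = 84/6 = 14; σ²_F = ((28−8)/6)² = 11.111
te_G = (5 + 4·6 + 7)/6 = 36/6 = 6; σ²_G = ((7−5)/6)² = 0.111
te_H = (1 + 4·3 + 5)/6 = 18/6 = 3; σ²_H = ((5−1)/6)² = 0.444
te_I = (10 + 4·14 + 18)/6 = 84/6 = 14; σ²_I = ((18−10)/6)² = 1.778

Forward pass:
ES_A = 0; EF_A = 9
ES_B = 0; EF_B = 5
ES_C = 0; EF_C = 9
ES_D = max(EF_A=9, EF_C=9) = 9; EF_D = 9+11 = 20
ES_E = 9; EF_E = 9+8 = 17
ES_F = 17; EF_F = 17+14 = 31
ES_G = 20; EF_G = 20+6 = 26
ES_H = max(EF_A=9, EF_F=31) = 31; EF_H = 31+3 = 34
ES_I = max(EF_B=5, EF_G=26, EF_H=34) = 34; EF_I = 34+14 = 48
Expected project duration μ = 48 days. Critical path: C → E → F → H → I.

Variances on critical path: σ²_C=4.000, σ²_E=7.111, σ²_F=11.111, σ²_H=0.444, σ²_I=1.778.
Largest is σ²_F = 11.111.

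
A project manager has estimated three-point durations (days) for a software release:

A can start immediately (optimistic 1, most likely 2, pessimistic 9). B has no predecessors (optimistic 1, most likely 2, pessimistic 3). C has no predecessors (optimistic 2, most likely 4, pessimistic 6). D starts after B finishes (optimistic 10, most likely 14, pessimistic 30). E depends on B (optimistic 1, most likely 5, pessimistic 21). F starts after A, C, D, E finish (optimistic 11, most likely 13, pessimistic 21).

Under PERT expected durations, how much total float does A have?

te_A = (1 + 4·2 + 9)/6 = 18/6 = 3
te_B = (1 + 4·2 + 3)/6 = 12/6 = 2
te_C = (2 + 4·4 + 6)/6 = 24/6 = 4
te_D = (10 + 4·14 + 30)/6 = 96/6 = 16
te_E = (1 + 4·5 + 21)/6 = 42/6 = 7
te_F = (11 + 4·13 + 21)/6 = 84/6 = 14

Forward pass:
ES_A = 0; EF_A = 3
ES_B = 0; EF_B = 2
ES_C = 0; EF_C = 4
ES_D = 2; EF_D = 2+16 = 18
ES_E = 2; EF_E = 2+7 = 9
ES_F = max(EF_A=3, EF_C=4, EF_D=18, EF_E=9) = 18; EF_F = 18+14 = 32
Expected project duration μ = 32 days. Critical path: B → D → F.

Backward pass:
LF_F = 32; LS_F = 32−14 = 18
LF_E = LS_F = 18; LS_E = 18−7 = 11
LF_D = LS_F = 18; LS_D = 18−16 = 2
LF_C = LS_F = 18; LS_C = 18−4 = 14
LF_B = min(LS_D=2, LS_E=11) = 2; LS_B = 2−2 = 0
LF_A = LS_F = 18; LS_A = 18−3 = 15
Slack_A = LS_A − ES_A = 15 − 0 = 15

15 days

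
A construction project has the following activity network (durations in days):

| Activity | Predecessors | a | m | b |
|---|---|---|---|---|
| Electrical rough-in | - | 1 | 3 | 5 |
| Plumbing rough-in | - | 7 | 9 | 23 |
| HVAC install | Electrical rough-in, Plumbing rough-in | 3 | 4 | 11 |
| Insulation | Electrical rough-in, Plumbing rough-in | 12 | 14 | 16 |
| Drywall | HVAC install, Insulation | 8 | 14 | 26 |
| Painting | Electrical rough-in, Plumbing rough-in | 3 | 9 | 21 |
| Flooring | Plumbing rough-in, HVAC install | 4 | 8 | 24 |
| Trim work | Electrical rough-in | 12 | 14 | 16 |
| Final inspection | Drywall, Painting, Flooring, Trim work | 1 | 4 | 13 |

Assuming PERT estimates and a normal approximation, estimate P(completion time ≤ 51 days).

0.907

te_Electrical rough-in = (1 + 4·3 + 5)/6 = 18/6 = 3; σ²_Electrical rough-in = ((5−1)/6)² = 0.444
te_Plumbing rough-in = (7 + 4·9 + 23)/6 = 66/6 = 11; σ²_Plumbing rough-in = ((23−7)/6)² = 7.111
te_HVAC install = (3 + 4·4 + 11)/6 = 30/6 = 5; σ²_HVAC install = ((11−3)/6)² = 1.778
te_Insulation = (12 + 4·14 + 16)/6 = 84/6 = 14; σ²_Insulation = ((16−12)/6)² = 0.444
te_Drywall = (8 + 4·14 + 26)/6 = 90/6 = 15; σ²_Drywall = ((26−8)/6)² = 9.000
te_Painting = (3 + 4·9 + 21)/6 = 60/6 = 10; σ²_Painting = ((21−3)/6)² = 9.000
te_Flooring = (4 + 4·8 + 24)/6 = 60/6 = 10; σ²_Flooring = ((24−4)/6)² = 11.111
te_Trim work = (12 + 4·14 + 16)/6 = 84/6 = 14; σ²_Trim work = ((16−12)/6)² = 0.444
te_Final inspection = (1 + 4·4 + 13)/6 = 30/6 = 5; σ²_Final inspection = ((13−1)/6)² = 4.000

Forward pass:
ES_Electrical rough-in = 0; EF_Electrical rough-in = 3
ES_Plumbing rough-in = 0; EF_Plumbing rough-in = 11
ES_HVAC install = max(EF_Electrical rough-in=3, EF_Plumbing rough-in=11) = 11; EF_HVAC install = 11+5 = 16
ES_Insulation = max(EF_Electrical rough-in=3, EF_Plumbing rough-in=11) = 11; EF_Insulation = 11+14 = 25
ES_Drywall = max(EF_HVAC install=16, EF_Insulation=25) = 25; EF_Drywall = 25+15 = 40
ES_Painting = max(EF_Electrical rough-in=3, EF_Plumbing rough-in=11) = 11; EF_Painting = 11+10 = 21
ES_Flooring = max(EF_Plumbing rough-in=11, EF_HVAC install=16) = 16; EF_Flooring = 16+10 = 26
ES_Trim work = 3; EF_Trim work = 3+14 = 17
ES_Final inspection = max(EF_Drywall=40, EF_Painting=21, EF_Flooring=26, EF_Trim work=17) = 40; EF_Final inspection = 40+5 = 45
Expected project duration μ = 45 days. Critical path: Plumbing rough-in → Insulation → Drywall → Final inspection.

Variance along critical path = 7.111 + 0.444 + 9.000 + 4.000 = 20.556; σ = √20.556 = 4.534 days.
Z = (51 − 45) / 4.534 = 1.323
P(T ≤ 51) = Φ(1.323) ≈ 0.907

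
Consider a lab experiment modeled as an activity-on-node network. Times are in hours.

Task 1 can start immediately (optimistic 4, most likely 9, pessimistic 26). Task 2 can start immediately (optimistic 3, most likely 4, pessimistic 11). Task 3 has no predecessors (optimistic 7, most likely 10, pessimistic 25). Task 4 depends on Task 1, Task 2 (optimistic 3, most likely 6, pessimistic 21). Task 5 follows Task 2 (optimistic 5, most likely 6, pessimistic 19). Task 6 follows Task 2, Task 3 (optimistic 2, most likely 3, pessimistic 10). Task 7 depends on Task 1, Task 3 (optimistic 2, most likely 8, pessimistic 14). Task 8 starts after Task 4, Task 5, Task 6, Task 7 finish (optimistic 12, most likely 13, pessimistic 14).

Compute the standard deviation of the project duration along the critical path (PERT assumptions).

te_Task 1 = (4 + 4·9 + 26)/6 = 66/6 = 11; σ²_Task 1 = ((26−4)/6)² = 13.444
te_Task 2 = (3 + 4·4 + 11)/6 = 30/6 = 5; σ²_Task 2 = ((11−3)/6)² = 1.778
te_Task 3 = (7 + 4·10 + 25)/6 = 72/6 = 12; σ²_Task 3 = ((25−7)/6)² = 9.000
te_Task 4 = (3 + 4·6 + 21)/6 = 48/6 = 8; σ²_Task 4 = ((21−3)/6)² = 9.000
te_Task 5 = (5 + 4·6 + 19)/6 = 48/6 = 8; σ²_Task 5 = ((19−5)/6)² = 5.444
te_Task 6 = (2 + 4·3 + 10)/6 = 24/6 = 4; σ²_Task 6 = ((10−2)/6)² = 1.778
te_Task 7 = (2 + 4·8 + 14)/6 = 48/6 = 8; σ²_Task 7 = ((14−2)/6)² = 4.000
te_Task 8 = (12 + 4·13 + 14)/6 = 78/6 = 13; σ²_Task 8 = ((14−12)/6)² = 0.111

Forward pass:
ES_Task 1 = 0; EF_Task 1 = 11
ES_Task 2 = 0; EF_Task 2 = 5
ES_Task 3 = 0; EF_Task 3 = 12
ES_Task 4 = max(EF_Task 1=11, EF_Task 2=5) = 11; EF_Task 4 = 11+8 = 19
ES_Task 5 = 5; EF_Task 5 = 5+8 = 13
ES_Task 6 = max(EF_Task 2=5, EF_Task 3=12) = 12; EF_Task 6 = 12+4 = 16
ES_Task 7 = max(EF_Task 1=11, EF_Task 3=12) = 12; EF_Task 7 = 12+8 = 20
ES_Task 8 = max(EF_Task 4=19, EF_Task 5=13, EF_Task 6=16, EF_Task 7=20) = 20; EF_Task 8 = 20+13 = 33
Expected project duration μ = 33 hours. Critical path: Task 3 → Task 7 → Task 8.

Variance along critical path = 9.000 + 4.000 + 0.111 = 13.111
σ = √13.111 = 3.621 hours

3.62 hours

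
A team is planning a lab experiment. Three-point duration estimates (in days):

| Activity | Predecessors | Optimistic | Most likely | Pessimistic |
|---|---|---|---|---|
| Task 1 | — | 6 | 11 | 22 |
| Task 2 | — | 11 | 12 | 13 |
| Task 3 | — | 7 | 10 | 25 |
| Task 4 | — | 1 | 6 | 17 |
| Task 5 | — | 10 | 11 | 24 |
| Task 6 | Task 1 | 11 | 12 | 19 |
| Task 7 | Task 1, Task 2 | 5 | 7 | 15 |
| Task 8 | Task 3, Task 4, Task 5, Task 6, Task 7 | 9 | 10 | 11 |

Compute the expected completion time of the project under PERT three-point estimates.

35 days

te_Task 1 = (6 + 4·11 + 22)/6 = 72/6 = 12
te_Task 2 = (11 + 4·12 + 13)/6 = 72/6 = 12
te_Task 3 = (7 + 4·10 + 25)/6 = 72/6 = 12
te_Task 4 = (1 + 4·6 + 17)/6 = 42/6 = 7
te_Task 5 = (10 + 4·11 + 24)/6 = 78/6 = 13
te_Task 6 = (11 + 4·12 + 19)/6 = 78/6 = 13
te_Task 7 = (5 + 4·7 + 15)/6 = 48/6 = 8
te_Task 8 = (9 + 4·10 + 11)/6 = 60/6 = 10

Forward pass:
ES_Task 1 = 0; EF_Task 1 = 12
ES_Task 2 = 0; EF_Task 2 = 12
ES_Task 3 = 0; EF_Task 3 = 12
ES_Task 4 = 0; EF_Task 4 = 7
ES_Task 5 = 0; EF_Task 5 = 13
ES_Task 6 = 12; EF_Task 6 = 12+13 = 25
ES_Task 7 = max(EF_Task 1=12, EF_Task 2=12) = 12; EF_Task 7 = 12+8 = 20
ES_Task 8 = max(EF_Task 3=12, EF_Task 4=7, EF_Task 5=13, EF_Task 6=25, EF_Task 7=20) = 25; EF_Task 8 = 25+10 = 35
Expected project duration μ = 35 days. Critical path: Task 1 → Task 6 → Task 8.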